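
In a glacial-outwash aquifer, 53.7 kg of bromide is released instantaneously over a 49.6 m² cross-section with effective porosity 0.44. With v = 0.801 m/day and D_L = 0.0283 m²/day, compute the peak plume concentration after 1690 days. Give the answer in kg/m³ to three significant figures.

The peak of an instantaneous 1D plume sits at x = vt; there the Gaussian factor is 1 and C_max = M/(n_e·A·√(4πDt)), where n_e·A is the pore area the mass is dissolved in.
√(4πDt) = √(4π × 0.0283 × 1690) = 24.52 m, so C_max = 53.7/(0.44 × 49.6 × 24.52) = 0.100 kg/m³.

0.100 kg/m³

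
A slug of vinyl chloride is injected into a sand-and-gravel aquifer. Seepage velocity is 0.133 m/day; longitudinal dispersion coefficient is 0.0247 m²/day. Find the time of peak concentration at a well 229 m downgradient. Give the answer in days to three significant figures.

1720 days

For the 1D instantaneous-source solution, setting ∂C/∂t = 0 at fixed x gives v²t² + 2Dt − x² = 0, so t = (√(D² + v²x²) − D)/v².
√(D² + v²x²) = √(0.0247² + 0.133² × 229²) = 30.46; v² = 0.017689.
t = (30.46 − 0.0247)/0.017689 = 1720 days (vs. the pure-advection estimate x/v = 1720 d).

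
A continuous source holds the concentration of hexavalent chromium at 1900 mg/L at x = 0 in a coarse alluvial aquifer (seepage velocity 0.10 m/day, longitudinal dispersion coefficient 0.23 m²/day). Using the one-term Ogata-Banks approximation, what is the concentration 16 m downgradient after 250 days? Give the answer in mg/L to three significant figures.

1520 mg/L

For a continuous step input, C/C₀ ≈ ½·erfc((x−vt)/(2√(Dt))).
vt = 0.10 × 250 = 25 m and 2√(Dt) = 2√(0.23 × 250) = 15.17 m.
Argument (x−vt)/(2√(Dt)) = (16 − 25)/15.17 = -0.5933; ½·erfc(-0.5933) = 0.7993.
C = 1900 × 0.7993 = 1520 mg/L.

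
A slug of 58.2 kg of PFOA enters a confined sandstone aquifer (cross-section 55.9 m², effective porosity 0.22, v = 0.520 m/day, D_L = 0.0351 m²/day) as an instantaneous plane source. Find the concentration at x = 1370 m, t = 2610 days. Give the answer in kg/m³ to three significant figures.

0.0892 kg/m³

For an instantaneous plane source, C(x,t) = M/(n_e·A·√(4πDt)) · exp(−(x−vt)²/(4Dt)), with n_e·A the pore (flow) area.
Plume center vt = 0.520 × 2610 = 1357.2 m, so the well at 1370 m is 12.8 m downgradient of the peak.
√(4πDt) = 33.93 m, giving peak height M/(n_e·A·√(4πDt)) = 58.2/(0.22 × 55.9 × 33.93) = 0.1395 kg/m³.
(x−vt)²/(4Dt) = (12.8)²/(4 × 0.0351 × 2610) = 0.4471; exp(−0.4471) = 0.6395.
C = 0.1395 × 0.6395 = 0.0892 kg/m³.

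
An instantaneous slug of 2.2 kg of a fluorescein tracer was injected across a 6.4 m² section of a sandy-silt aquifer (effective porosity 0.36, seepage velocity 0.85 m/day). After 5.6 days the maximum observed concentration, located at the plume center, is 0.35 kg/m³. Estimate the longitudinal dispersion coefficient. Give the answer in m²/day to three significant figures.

0.106 m²/day

At the plume center C_max = M/(n_e·A·√(4πDt)), so D = M²/(4πt·(n_e·A·C_max)²).
n_e·A·C_max = 0.36 × 6.4 × 0.35 = 0.8064 kg/m.
D = 2.2²/(4π × 5.6 × 0.8064²) = 0.106 m²/day.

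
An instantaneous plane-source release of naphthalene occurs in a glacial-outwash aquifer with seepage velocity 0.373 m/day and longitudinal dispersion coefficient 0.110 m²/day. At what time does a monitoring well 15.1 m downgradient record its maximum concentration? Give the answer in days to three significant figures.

39.7 days

For the 1D instantaneous-source solution, setting ∂C/∂t = 0 at fixed x gives v²t² + 2Dt − x² = 0, so t = (√(D² + v²x²) − D)/v².
√(D² + v²x²) = √(0.110² + 0.373² × 15.1²) = 5.633; v² = 0.139129.
t = (5.633 − 0.110)/0.139129 = 39.7 days (vs. the pure-advection estimate x/v = 40.5 d).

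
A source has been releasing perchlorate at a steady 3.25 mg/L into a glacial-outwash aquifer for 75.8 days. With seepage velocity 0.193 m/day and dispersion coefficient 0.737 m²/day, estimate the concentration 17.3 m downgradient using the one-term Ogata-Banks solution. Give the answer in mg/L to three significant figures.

1.30 mg/L

For a continuous step input, C/C₀ ≈ ½·erfc((x−vt)/(2√(Dt))).
vt = 0.193 × 75.8 = 14.6294 m and 2√(Dt) = 2√(0.737 × 75.8) = 14.95 m.
Argument (x−vt)/(2√(Dt)) = (17.3 − 14.6294)/14.95 = 0.1786; ½·erfc(0.1786) = 0.4003.
C = 3.25 × 0.4003 = 1.30 mg/L.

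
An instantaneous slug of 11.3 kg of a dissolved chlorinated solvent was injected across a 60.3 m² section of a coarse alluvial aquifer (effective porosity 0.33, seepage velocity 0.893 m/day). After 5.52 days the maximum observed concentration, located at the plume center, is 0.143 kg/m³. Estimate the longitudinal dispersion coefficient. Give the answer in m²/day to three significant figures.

At the plume center C_max = M/(n_e·A·√(4πDt)), so D = M²/(4πt·(n_e·A·C_max)²).
n_e·A·C_max = 0.33 × 60.3 × 0.143 = 2.846 kg/m.
D = 11.3²/(4π × 5.52 × 2.846²) = 0.227 m²/day.

0.227 m²/day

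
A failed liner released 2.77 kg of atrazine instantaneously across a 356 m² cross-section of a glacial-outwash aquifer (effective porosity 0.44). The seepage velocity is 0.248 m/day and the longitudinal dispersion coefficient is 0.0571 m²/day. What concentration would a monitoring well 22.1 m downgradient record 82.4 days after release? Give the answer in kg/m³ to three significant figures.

For an instantaneous plane source, C(x,t) = M/(n_e·A·√(4πDt)) · exp(−(x−vt)²/(4Dt)), with n_e·A the pore (flow) area.
Plume center vt = 0.248 × 82.4 = 20.4352 m, so the well at 22.1 m is 1.6648 m downgradient of the peak.
√(4πDt) = 7.689 m, giving peak height M/(n_e·A·√(4πDt)) = 2.77/(0.44 × 356 × 7.689) = 0.002300 kg/m³.
(x−vt)²/(4Dt) = (1.6648)²/(4 × 0.0571 × 82.4) = 0.1473; exp(−0.1473) = 0.8630.
C = 0.002300 × 0.8630 = 0.00198 kg/m³.

0.00198 kg/m³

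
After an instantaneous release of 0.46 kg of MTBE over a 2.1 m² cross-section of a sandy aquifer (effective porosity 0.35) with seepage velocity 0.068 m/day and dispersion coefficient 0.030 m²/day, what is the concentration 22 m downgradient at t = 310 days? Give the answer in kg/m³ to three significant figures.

For an instantaneous plane source, C(x,t) = M/(n_e·A·√(4πDt)) · exp(−(x−vt)²/(4Dt)), with n_e·A the pore (flow) area.
Plume center vt = 0.068 × 310 = 21.08 m, so the well at 22 m is 0.92 m downgradient of the peak.
√(4πDt) = 10.81 m, giving peak height M/(n_e·A·√(4πDt)) = 0.46/(0.35 × 2.1 × 10.81) = 0.05790 kg/m³.
(x−vt)²/(4Dt) = (0.92)²/(4 × 0.030 × 310) = 0.02275; exp(−0.02275) = 0.9775.
C = 0.05790 × 0.9775 = 0.0566 kg/m³.

0.0566 kg/m³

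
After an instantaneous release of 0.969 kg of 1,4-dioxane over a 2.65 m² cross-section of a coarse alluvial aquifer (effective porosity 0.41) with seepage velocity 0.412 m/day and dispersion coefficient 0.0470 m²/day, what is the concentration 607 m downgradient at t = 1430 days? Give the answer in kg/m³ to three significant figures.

0.00939 kg/m³

For an instantaneous plane source, C(x,t) = M/(n_e·A·√(4πDt)) · exp(−(x−vt)²/(4Dt)), with n_e·A the pore (flow) area.
Plume center vt = 0.412 × 1430 = 589.16 m, so the well at 607 m is 17.84 m downgradient of the peak.
√(4πDt) = 29.06 m, giving peak height M/(n_e·A·√(4πDt)) = 0.969/(0.41 × 2.65 × 29.06) = 0.03069 kg/m³.
(x−vt)²/(4Dt) = (17.84)²/(4 × 0.0470 × 1430) = 1.184; exp(−1.184) = 0.3061.
C = 0.03069 × 0.3061 = 0.00939 kg/m³.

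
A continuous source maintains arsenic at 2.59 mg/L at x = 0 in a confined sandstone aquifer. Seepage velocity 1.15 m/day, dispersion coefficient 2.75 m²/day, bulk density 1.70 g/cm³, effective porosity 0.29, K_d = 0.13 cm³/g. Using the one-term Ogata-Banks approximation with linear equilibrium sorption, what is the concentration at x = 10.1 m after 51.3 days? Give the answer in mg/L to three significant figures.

2.51 mg/L

Retardation factor R = 1 + ρ_b·K_d/n = 1 + 1.70 × 0.13/0.29 = 1.762.
Sorption retards both mechanisms: v_R = v/R = 0.6527 m/day, D_R = D/R = 1.561 m²/day.
v_R·t = 0.6527 × 51.3 = 33.48351 m; 2√(D_R t) = 17.90 m; argument = (10.1 − 33.48351)/17.90 = -1.306.
C = C₀ × ½·erfc(-1.306) = 2.59 × 0.9676 = 2.51 mg/L.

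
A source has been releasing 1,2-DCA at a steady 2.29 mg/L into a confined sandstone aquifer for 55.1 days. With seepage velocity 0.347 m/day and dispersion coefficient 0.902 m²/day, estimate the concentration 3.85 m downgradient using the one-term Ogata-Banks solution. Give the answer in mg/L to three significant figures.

For a continuous step input, C/C₀ ≈ ½·erfc((x−vt)/(2√(Dt))).
vt = 0.347 × 55.1 = 19.1197 m and 2√(Dt) = 2√(0.902 × 55.1) = 14.10 m.
Argument (x−vt)/(2√(Dt)) = (3.85 − 19.1197)/14.10 = -1.083; ½·erfc(-1.083) = 0.9372.
C = 2.29 × 0.9372 = 2.15 mg/L.

2.15 mg/L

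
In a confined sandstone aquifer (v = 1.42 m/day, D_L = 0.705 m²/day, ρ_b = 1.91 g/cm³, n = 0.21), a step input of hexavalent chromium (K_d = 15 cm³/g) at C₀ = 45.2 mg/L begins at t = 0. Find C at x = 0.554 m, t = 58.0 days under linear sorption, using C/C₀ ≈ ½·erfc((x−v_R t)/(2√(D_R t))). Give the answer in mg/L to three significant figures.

Retardation factor R = 1 + ρ_b·K_d/n = 1 + 1.91 × 15/0.21 = 137.4.
Sorption retards both mechanisms: v_R = v/R = 0.01033 m/day, D_R = D/R = 0.005131 m²/day.
v_R·t = 0.01033 × 58.0 = 0.59914 m; 2√(D_R t) = 1.091 m; argument = (0.554 − 0.59914)/1.091 = -0.04137.
C = C₀ × ½·erfc(-0.04137) = 45.2 × 0.5233 = 23.7 mg/L.

23.7 mg/L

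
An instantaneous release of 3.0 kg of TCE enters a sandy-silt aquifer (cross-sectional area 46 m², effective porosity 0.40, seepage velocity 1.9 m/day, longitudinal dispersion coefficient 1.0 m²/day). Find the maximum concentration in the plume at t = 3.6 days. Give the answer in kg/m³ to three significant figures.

The peak of an instantaneous 1D plume sits at x = vt; there the Gaussian factor is 1 and C_max = M/(n_e·A·√(4πDt)), where n_e·A is the pore area the mass is dissolved in.
√(4πDt) = √(4π × 1.0 × 3.6) = 6.726 m, so C_max = 3.0/(0.40 × 46 × 6.726) = 0.0242 kg/m³.

0.0242 kg/m³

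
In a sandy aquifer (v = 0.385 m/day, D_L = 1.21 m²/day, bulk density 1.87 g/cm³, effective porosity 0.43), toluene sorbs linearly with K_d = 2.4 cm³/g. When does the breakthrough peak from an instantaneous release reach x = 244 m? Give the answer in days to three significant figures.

Retardation factor R = 1 + ρ_b·K_d/n = 1 + 1.87 × 2.4/0.43 = 11.44.
Sorption retards both mechanisms: v_R = v/R = 0.03365 m/day, D_R = D/R = 0.1058 m²/day.
Peak time from v_R²t² + 2D_R t − x² = 0: t = (√(D_R² + v_R²x²) − D_R)/v_R².
√(D_R² + v_R²x²) = √(0.1058² + 0.03365² × 244²) = 8.211; v_R² = 0.001132.
t = (8.211 − 0.1058)/0.001132 = 7160 days.

7160 days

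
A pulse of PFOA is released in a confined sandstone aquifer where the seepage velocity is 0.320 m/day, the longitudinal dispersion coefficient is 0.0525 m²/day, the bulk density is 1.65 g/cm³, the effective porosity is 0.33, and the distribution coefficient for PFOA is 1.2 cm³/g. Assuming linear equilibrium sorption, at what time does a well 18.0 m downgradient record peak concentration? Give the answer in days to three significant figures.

390 days

Retardation factor R = 1 + ρ_b·K_d/n = 1 + 1.65 × 1.2/0.33 = 7.000.
Sorption retards both mechanisms: v_R = v/R = 0.04571 m/day, D_R = D/R = 0.007500 m²/day.
Peak time from v_R²t² + 2D_R t − x² = 0: t = (√(D_R² + v_R²x²) − D_R)/v_R².
√(D_R² + v_R²x²) = √(0.007500² + 0.04571² × 18.0²) = 0.8228; v_R² = 0.002089.
t = (0.8228 − 0.007500)/0.002089 = 390 days.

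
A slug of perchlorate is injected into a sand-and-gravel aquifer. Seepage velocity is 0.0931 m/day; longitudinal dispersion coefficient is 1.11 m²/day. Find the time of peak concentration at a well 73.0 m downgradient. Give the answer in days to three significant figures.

For the 1D instantaneous-source solution, setting ∂C/∂t = 0 at fixed x gives v²t² + 2Dt − x² = 0, so t = (√(D² + v²x²) − D)/v².
√(D² + v²x²) = √(1.11² + 0.0931² × 73.0²) = 6.886; v² = 0.00866761.
t = (6.886 − 1.11)/0.00866761 = 666 days (vs. the pure-advection estimate x/v = 784 d).

666 days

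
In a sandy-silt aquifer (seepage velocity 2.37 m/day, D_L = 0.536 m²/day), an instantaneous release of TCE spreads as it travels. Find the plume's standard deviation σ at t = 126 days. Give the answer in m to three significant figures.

Dispersive spreading gives a Gaussian with σ² = 2Dt; advection only shifts the center.
σ = √(2 × 0.536 × 126) = 11.6 m.

11.6 m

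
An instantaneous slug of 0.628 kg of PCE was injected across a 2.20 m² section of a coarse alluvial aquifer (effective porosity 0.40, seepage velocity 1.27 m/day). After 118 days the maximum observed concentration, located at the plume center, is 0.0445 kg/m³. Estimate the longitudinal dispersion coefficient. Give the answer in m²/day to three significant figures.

0.173 m²/day

At the plume center C_max = M/(n_e·A·√(4πDt)), so D = M²/(4πt·(n_e·A·C_max)²).
n_e·A·C_max = 0.40 × 2.20 × 0.0445 = 0.03916 kg/m.
D = 0.628²/(4π × 118 × 0.03916²) = 0.173 m²/day.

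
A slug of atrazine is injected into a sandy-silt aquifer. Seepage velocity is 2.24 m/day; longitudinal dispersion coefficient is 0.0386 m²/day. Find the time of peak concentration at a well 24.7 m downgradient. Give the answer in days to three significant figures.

11.0 days

For the 1D instantaneous-source solution, setting ∂C/∂t = 0 at fixed x gives v²t² + 2Dt − x² = 0, so t = (√(D² + v²x²) − D)/v².
√(D² + v²x²) = √(0.0386² + 2.24² × 24.7²) = 55.33; v² = 5.0176.
t = (55.33 − 0.0386)/5.0176 = 11.0 days (vs. the pure-advection estimate x/v = 11.0 d).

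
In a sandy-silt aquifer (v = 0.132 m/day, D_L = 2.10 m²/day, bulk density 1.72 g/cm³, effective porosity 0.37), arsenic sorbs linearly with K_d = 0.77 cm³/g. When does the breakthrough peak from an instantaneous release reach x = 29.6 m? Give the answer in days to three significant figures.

614 days

Retardation factor R = 1 + ρ_b·K_d/n = 1 + 1.72 × 0.77/0.37 = 4.579.
Sorption retards both mechanisms: v_R = v/R = 0.02883 m/day, D_R = D/R = 0.4586 m²/day.
Peak time from v_R²t² + 2D_R t − x² = 0: t = (√(D_R² + v_R²x²) − D_R)/v_R².
√(D_R² + v_R²x²) = √(0.4586² + 0.02883² × 29.6²) = 0.9688; v_R² = 0.0008312.
t = (0.9688 − 0.4586)/0.0008312 = 614 days.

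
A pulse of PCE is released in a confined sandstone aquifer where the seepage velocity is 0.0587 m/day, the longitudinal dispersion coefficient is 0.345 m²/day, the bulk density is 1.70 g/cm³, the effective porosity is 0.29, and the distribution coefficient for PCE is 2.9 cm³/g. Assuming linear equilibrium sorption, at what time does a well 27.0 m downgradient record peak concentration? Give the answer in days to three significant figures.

6670 days

Retardation factor R = 1 + ρ_b·K_d/n = 1 + 1.70 × 2.9/0.29 = 18.00.
Sorption retards both mechanisms: v_R = v/R = 0.003261 m/day, D_R = D/R = 0.01917 m²/day.
Peak time from v_R²t² + 2D_R t − x² = 0: t = (√(D_R² + v_R²x²) − D_R)/v_R².
√(D_R² + v_R²x²) = √(0.01917² + 0.003261² × 27.0²) = 0.09011; v_R² = 1.063e-05.
t = (0.09011 − 0.01917)/1.063e-05 = 6670 days.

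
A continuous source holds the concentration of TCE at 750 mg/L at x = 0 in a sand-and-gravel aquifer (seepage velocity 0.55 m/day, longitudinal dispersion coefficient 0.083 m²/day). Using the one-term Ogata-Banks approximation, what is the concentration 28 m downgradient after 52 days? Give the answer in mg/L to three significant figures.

436 mg/L

For a continuous step input, C/C₀ ≈ ½·erfc((x−vt)/(2√(Dt))).
vt = 0.55 × 52 = 28.6 m and 2√(Dt) = 2√(0.083 × 52) = 4.155 m.
Argument (x−vt)/(2√(Dt)) = (28 − 28.6)/4.155 = -0.1444; ½·erfc(-0.1444) = 0.5809.
C = 750 × 0.5809 = 436 mg/L.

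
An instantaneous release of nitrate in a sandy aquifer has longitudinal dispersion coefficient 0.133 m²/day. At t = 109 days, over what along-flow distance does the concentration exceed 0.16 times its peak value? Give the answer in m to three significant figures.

20.6 m

The plume is Gaussian with σ = √(2Dt) = √(2 × 0.133 × 109) = 5.385 m.
C/C_peak = exp(−Δx²/(2σ²)) = 0.16 ⇒ Δx = σ·√(−2 ln 0.16) = 5.385 × 1.914 = 10.31 m.
Width = 2Δx = 20.6 m.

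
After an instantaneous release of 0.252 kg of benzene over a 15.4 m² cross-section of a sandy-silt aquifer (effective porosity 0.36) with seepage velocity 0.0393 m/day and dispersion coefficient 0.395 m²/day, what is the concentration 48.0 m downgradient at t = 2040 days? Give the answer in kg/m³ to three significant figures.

0.000328 kg/m³

For an instantaneous plane source, C(x,t) = M/(n_e·A·√(4πDt)) · exp(−(x−vt)²/(4Dt)), with n_e·A the pore (flow) area.
Plume center vt = 0.0393 × 2040 = 80.172 m, so the well at 48.0 m is 32.172 m upgradient of the peak.
√(4πDt) = 100.6 m, giving peak height M/(n_e·A·√(4πDt)) = 0.252/(0.36 × 15.4 × 100.6) = 0.0004518 kg/m³.
(x−vt)²/(4Dt) = (-32.172)²/(4 × 0.395 × 2040) = 0.3211; exp(−0.3211) = 0.7254.
C = 0.0004518 × 0.7254 = 0.000328 kg/m³.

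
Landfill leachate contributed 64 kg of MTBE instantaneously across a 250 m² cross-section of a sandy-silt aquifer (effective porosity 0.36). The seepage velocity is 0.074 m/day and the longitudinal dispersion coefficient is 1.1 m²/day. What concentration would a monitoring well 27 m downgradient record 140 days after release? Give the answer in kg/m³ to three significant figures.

0.0103 kg/m³

For an instantaneous plane source, C(x,t) = M/(n_e·A·√(4πDt)) · exp(−(x−vt)²/(4Dt)), with n_e·A the pore (flow) area.
Plume center vt = 0.074 × 140 = 10.36 m, so the well at 27 m is 16.64 m downgradient of the peak.
√(4πDt) = 43.99 m, giving peak height M/(n_e·A·√(4πDt)) = 64/(0.36 × 250 × 43.99) = 0.01617 kg/m³.
(x−vt)²/(4Dt) = (16.64)²/(4 × 1.1 × 140) = 0.4495; exp(−0.4495) = 0.6379.
C = 0.01617 × 0.6379 = 0.0103 kg/m³.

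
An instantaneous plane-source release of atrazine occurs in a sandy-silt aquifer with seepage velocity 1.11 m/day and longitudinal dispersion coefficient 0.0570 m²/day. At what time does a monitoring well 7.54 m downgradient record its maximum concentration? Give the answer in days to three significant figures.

6.75 days

For the 1D instantaneous-source solution, setting ∂C/∂t = 0 at fixed x gives v²t² + 2Dt − x² = 0, so t = (√(D² + v²x²) − D)/v².
√(D² + v²x²) = √(0.0570² + 1.11² × 7.54²) = 8.370; v² = 1.2321.
t = (8.370 − 0.0570)/1.2321 = 6.75 days (vs. the pure-advection estimate x/v = 6.79 d).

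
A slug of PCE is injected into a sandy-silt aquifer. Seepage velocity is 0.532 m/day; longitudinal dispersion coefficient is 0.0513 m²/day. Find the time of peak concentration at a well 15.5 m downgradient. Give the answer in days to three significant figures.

29.0 days

For the 1D instantaneous-source solution, setting ∂C/∂t = 0 at fixed x gives v²t² + 2Dt − x² = 0, so t = (√(D² + v²x²) − D)/v².
√(D² + v²x²) = √(0.0513² + 0.532² × 15.5²) = 8.246; v² = 0.283024.
t = (8.246 − 0.0513)/0.283024 = 29.0 days (vs. the pure-advection estimate x/v = 29.1 d).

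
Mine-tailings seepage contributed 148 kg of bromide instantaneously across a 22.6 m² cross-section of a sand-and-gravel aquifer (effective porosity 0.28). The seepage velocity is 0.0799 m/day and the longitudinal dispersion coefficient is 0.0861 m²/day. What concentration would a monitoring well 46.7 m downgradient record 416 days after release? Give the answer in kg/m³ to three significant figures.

0.311 kg/m³

For an instantaneous plane source, C(x,t) = M/(n_e·A·√(4πDt)) · exp(−(x−vt)²/(4Dt)), with n_e·A the pore (flow) area.
Plume center vt = 0.0799 × 416 = 33.2384 m, so the well at 46.7 m is 13.4616 m downgradient of the peak.
√(4πDt) = 21.22 m, giving peak height M/(n_e·A·√(4πDt)) = 148/(0.28 × 22.6 × 21.22) = 1.102 kg/m³.
(x−vt)²/(4Dt) = (13.4616)²/(4 × 0.0861 × 416) = 1.265; exp(−1.265) = 0.2822.
C = 1.102 × 0.2822 = 0.311 kg/m³.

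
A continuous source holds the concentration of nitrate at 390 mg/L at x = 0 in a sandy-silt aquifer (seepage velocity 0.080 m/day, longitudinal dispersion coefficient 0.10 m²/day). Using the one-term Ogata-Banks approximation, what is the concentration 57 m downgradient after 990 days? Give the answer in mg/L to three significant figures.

For a continuous step input, C/C₀ ≈ ½·erfc((x−vt)/(2√(Dt))).
vt = 0.080 × 990 = 79.2 m and 2√(Dt) = 2√(0.10 × 990) = 19.90 m.
Argument (x−vt)/(2√(Dt)) = (57 − 79.2)/19.90 = -1.116; ½·erfc(-1.116) = 0.9427.
C = 390 × 0.9427 = 368 mg/L.

368 mg/L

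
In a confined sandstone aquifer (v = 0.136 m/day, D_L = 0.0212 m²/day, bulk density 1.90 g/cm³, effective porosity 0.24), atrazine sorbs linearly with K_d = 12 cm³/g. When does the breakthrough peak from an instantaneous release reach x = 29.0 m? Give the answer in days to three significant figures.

Retardation factor R = 1 + ρ_b·K_d/n = 1 + 1.90 × 12/0.24 = 96.00.
Sorption retards both mechanisms: v_R = v/R = 0.001417 m/day, D_R = D/R = 0.0002208 m²/day.
Peak time from v_R²t² + 2D_R t − x² = 0: t = (√(D_R² + v_R²x²) − D_R)/v_R².
√(D_R² + v_R²x²) = √(0.0002208² + 0.001417² × 29.0²) = 0.04109; v_R² = 2.008e-06.
t = (0.04109 − 0.0002208)/2.008e-06 = 20400 days.

20400 days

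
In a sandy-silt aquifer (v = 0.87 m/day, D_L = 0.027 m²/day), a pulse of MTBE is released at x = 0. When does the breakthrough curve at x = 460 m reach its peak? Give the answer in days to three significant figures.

For the 1D instantaneous-source solution, setting ∂C/∂t = 0 at fixed x gives v²t² + 2Dt − x² = 0, so t = (√(D² + v²x²) − D)/v².
√(D² + v²x²) = √(0.027² + 0.87² × 460²) = 400.2; v² = 0.7569.
t = (400.2 − 0.027)/0.7569 = 529 days (vs. the pure-advection estimate x/v = 529 d).

529 days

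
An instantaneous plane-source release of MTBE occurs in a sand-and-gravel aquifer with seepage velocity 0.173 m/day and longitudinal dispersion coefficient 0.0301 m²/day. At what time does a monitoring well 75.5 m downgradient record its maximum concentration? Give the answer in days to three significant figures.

435 days

For the 1D instantaneous-source solution, setting ∂C/∂t = 0 at fixed x gives v²t² + 2Dt − x² = 0, so t = (√(D² + v²x²) − D)/v².
√(D² + v²x²) = √(0.0301² + 0.173² × 75.5²) = 13.06; v² = 0.029929.
t = (13.06 − 0.0301)/0.029929 = 435 days (vs. the pure-advection estimate x/v = 436 d).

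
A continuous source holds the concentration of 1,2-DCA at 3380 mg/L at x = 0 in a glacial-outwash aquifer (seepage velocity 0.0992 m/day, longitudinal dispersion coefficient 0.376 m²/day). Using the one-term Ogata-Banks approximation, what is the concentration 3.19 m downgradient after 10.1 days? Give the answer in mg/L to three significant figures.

722 mg/L

For a continuous step input, C/C₀ ≈ ½·erfc((x−vt)/(2√(Dt))).
vt = 0.0992 × 10.1 = 1.00192 m and 2√(Dt) = 2√(0.376 × 10.1) = 3.897 m.
Argument (x−vt)/(2√(Dt)) = (3.19 − 1.00192)/3.897 = 0.5615; ½·erfc(0.5615) = 0.2136.
C = 3380 × 0.2136 = 722 mg/L.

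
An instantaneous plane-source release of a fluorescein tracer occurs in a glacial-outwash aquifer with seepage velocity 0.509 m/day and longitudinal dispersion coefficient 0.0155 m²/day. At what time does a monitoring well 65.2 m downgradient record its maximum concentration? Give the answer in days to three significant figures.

128 days

For the 1D instantaneous-source solution, setting ∂C/∂t = 0 at fixed x gives v²t² + 2Dt − x² = 0, so t = (√(D² + v²x²) − D)/v².
√(D² + v²x²) = √(0.0155² + 0.509² × 65.2²) = 33.19; v² = 0.259081.
t = (33.19 − 0.0155)/0.259081 = 128 days (vs. the pure-advection estimate x/v = 128 d).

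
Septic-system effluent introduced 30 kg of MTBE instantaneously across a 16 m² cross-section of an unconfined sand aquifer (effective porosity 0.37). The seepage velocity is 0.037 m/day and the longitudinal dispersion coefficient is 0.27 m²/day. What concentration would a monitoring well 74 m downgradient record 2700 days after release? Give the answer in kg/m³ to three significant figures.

For an instantaneous plane source, C(x,t) = M/(n_e·A·√(4πDt)) · exp(−(x−vt)²/(4Dt)), with n_e·A the pore (flow) area.
Plume center vt = 0.037 × 2700 = 99.9 m, so the well at 74 m is 25.9 m upgradient of the peak.
√(4πDt) = 95.71 m, giving peak height M/(n_e·A·√(4πDt)) = 30/(0.37 × 16 × 95.71) = 0.05295 kg/m³.
(x−vt)²/(4Dt) = (-25.9)²/(4 × 0.27 × 2700) = 0.2300; exp(−0.2300) = 0.7945.
C = 0.05295 × 0.7945 = 0.0421 kg/m³.

0.0421 kg/m³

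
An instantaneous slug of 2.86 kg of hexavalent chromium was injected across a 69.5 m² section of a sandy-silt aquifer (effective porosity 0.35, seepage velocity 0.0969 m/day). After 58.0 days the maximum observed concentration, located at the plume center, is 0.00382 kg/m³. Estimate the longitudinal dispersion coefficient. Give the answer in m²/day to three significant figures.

At the plume center C_max = M/(n_e·A·√(4πDt)), so D = M²/(4πt·(n_e·A·C_max)²).
n_e·A·C_max = 0.35 × 69.5 × 0.00382 = 0.09292 kg/m.
D = 2.86²/(4π × 58.0 × 0.09292²) = 1.30 m²/day.

1.30 m²/day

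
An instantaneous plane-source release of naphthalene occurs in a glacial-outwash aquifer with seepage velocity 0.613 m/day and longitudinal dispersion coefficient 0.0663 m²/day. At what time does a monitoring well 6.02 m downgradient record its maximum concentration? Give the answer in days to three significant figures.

9.65 days

For the 1D instantaneous-source solution, setting ∂C/∂t = 0 at fixed x gives v²t² + 2Dt − x² = 0, so t = (√(D² + v²x²) − D)/v².
√(D² + v²x²) = √(0.0663² + 0.613² × 6.02²) = 3.691; v² = 0.375769.
t = (3.691 − 0.0663)/0.375769 = 9.65 days (vs. the pure-advection estimate x/v = 9.82 d).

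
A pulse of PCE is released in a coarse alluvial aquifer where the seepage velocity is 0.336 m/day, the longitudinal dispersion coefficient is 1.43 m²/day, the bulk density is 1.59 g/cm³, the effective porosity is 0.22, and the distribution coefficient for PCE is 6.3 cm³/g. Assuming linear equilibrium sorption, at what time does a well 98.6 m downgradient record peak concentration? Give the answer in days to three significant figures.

Retardation factor R = 1 + ρ_b·K_d/n = 1 + 1.59 × 6.3/0.22 = 46.53.
Sorption retards both mechanisms: v_R = v/R = 0.007221 m/day, D_R = D/R = 0.03073 m²/day.
Peak time from v_R²t² + 2D_R t − x² = 0: t = (√(D_R² + v_R²x²) − D_R)/v_R².
√(D_R² + v_R²x²) = √(0.03073² + 0.007221² × 98.6²) = 0.7127; v_R² = 5.214e-05.
t = (0.7127 − 0.03073)/5.214e-05 = 13100 days.

13100 days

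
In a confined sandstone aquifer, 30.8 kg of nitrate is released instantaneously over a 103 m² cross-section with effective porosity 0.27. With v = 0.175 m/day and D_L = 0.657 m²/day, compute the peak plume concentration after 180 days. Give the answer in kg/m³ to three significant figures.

0.0287 kg/m³

The peak of an instantaneous 1D plume sits at x = vt; there the Gaussian factor is 1 and C_max = M/(n_e·A·√(4πDt)), where n_e·A is the pore area the mass is dissolved in.
√(4πDt) = √(4π × 0.657 × 180) = 38.55 m, so C_max = 30.8/(0.27 × 103 × 38.55) = 0.0287 kg/m³.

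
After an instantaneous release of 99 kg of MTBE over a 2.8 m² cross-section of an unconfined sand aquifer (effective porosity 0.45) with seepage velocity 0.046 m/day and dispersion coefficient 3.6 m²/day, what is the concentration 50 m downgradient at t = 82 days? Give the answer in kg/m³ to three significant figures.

0.211 kg/m³

For an instantaneous plane source, C(x,t) = M/(n_e·A·√(4πDt)) · exp(−(x−vt)²/(4Dt)), with n_e·A the pore (flow) area.
Plume center vt = 0.046 × 82 = 3.772 m, so the well at 50 m is 46.228 m downgradient of the peak.
√(4πDt) = 60.91 m, giving peak height M/(n_e·A·√(4πDt)) = 99/(0.45 × 2.8 × 60.91) = 1.290 kg/m³.
(x−vt)²/(4Dt) = (46.228)²/(4 × 3.6 × 82) = 1.810; exp(−1.810) = 0.1637.
C = 1.290 × 0.1637 = 0.211 kg/m³.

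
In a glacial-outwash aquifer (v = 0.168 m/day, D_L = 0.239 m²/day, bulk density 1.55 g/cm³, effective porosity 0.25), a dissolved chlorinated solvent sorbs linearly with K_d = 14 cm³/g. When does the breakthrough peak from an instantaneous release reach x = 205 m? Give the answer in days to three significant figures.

Retardation factor R = 1 + ρ_b·K_d/n = 1 + 1.55 × 14/0.25 = 87.80.
Sorption retards both mechanisms: v_R = v/R = 0.001913 m/day, D_R = D/R = 0.002722 m²/day.
Peak time from v_R²t² + 2D_R t − x² = 0: t = (√(D_R² + v_R²x²) − D_R)/v_R².
√(D_R² + v_R²x²) = √(0.002722² + 0.001913² × 205²) = 0.3922; v_R² = 3.660e-06.
t = (0.3922 − 0.002722)/3.660e-06 = 106000 days.

106000 days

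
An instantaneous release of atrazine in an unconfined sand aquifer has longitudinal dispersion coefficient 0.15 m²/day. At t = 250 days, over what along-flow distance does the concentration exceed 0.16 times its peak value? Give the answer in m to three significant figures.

The plume is Gaussian with σ = √(2Dt) = √(2 × 0.15 × 250) = 8.660 m.
C/C_peak = exp(−Δx²/(2σ²)) = 0.16 ⇒ Δx = σ·√(−2 ln 0.16) = 8.660 × 1.914 = 16.58 m.
Width = 2Δx = 33.2 m.

33.2 m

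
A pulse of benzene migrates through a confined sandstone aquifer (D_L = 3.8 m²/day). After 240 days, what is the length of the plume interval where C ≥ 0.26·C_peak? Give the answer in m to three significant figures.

140 m

The plume is Gaussian with σ = √(2Dt) = √(2 × 3.8 × 240) = 42.71 m.
C/C_peak = exp(−Δx²/(2σ²)) = 0.26 ⇒ Δx = σ·√(−2 ln 0.26) = 42.71 × 1.641 = 70.09 m.
Width = 2Δx = 140 m.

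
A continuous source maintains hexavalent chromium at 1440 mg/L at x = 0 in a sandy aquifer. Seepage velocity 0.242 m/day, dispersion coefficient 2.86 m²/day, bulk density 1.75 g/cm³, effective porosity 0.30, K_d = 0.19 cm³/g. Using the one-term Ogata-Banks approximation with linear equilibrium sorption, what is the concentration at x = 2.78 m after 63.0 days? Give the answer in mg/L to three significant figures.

912 mg/L

Retardation factor R = 1 + ρ_b·K_d/n = 1 + 1.75 × 0.19/0.30 = 2.108.
Sorption retards both mechanisms: v_R = v/R = 0.1148 m/day, D_R = D/R = 1.357 m²/day.
v_R·t = 0.1148 × 63.0 = 7.2324 m; 2√(D_R t) = 18.49 m; argument = (2.78 − 7.2324)/18.49 = -0.2408.
C = C₀ × ½·erfc(-0.2408) = 1440 × 0.6333 = 912 mg/L.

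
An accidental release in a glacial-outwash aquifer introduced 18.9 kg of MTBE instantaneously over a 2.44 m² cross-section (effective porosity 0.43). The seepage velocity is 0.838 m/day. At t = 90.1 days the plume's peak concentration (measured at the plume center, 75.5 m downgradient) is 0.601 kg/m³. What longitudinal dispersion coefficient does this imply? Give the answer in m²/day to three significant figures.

At the plume center C_max = M/(n_e·A·√(4πDt)), so D = M²/(4πt·(n_e·A·C_max)²).
n_e·A·C_max = 0.43 × 2.44 × 0.601 = 0.6306 kg/m.
D = 18.9²/(4π × 90.1 × 0.6306²) = 0.793 m²/day.

0.793 m²/day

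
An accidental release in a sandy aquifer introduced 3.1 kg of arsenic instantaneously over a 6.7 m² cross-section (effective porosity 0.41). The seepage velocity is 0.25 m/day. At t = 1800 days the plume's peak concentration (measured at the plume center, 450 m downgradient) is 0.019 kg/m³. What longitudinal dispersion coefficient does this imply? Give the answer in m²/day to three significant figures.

0.156 m²/day

At the plume center C_max = M/(n_e·A·√(4πDt)), so D = M²/(4πt·(n_e·A·C_max)²).
n_e·A·C_max = 0.41 × 6.7 × 0.019 = 0.05219 kg/m.
D = 3.1²/(4π × 1800 × 0.05219²) = 0.156 m²/day.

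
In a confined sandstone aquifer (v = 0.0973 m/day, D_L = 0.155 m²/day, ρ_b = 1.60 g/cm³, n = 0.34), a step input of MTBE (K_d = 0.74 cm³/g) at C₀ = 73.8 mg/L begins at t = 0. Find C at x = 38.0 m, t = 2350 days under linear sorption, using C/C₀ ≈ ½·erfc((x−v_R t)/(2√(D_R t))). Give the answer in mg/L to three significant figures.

62.5 mg/L

Retardation factor R = 1 + ρ_b·K_d/n = 1 + 1.60 × 0.74/0.34 = 4.482.
Sorption retards both mechanisms: v_R = v/R = 0.02171 m/day, D_R = D/R = 0.03458 m²/day.
v_R·t = 0.02171 × 2350 = 51.0185 m; 2√(D_R t) = 18.03 m; argument = (38.0 − 51.0185)/18.03 = -0.7220.
C = C₀ × ½·erfc(-0.7220) = 73.8 × 0.8464 = 62.5 mg/L.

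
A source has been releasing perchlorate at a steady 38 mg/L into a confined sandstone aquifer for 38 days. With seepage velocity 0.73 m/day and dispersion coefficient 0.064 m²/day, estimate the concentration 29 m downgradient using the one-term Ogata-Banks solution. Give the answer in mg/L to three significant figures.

For a continuous step input, C/C₀ ≈ ½·erfc((x−vt)/(2√(Dt))).
vt = 0.73 × 38 = 27.74 m and 2√(Dt) = 2√(0.064 × 38) = 3.119 m.
Argument (x−vt)/(2√(Dt)) = (29 − 27.74)/3.119 = 0.4040; ½·erfc(0.4040) = 0.2839.
C = 38 × 0.2839 = 10.8 mg/L.

10.8 mg/L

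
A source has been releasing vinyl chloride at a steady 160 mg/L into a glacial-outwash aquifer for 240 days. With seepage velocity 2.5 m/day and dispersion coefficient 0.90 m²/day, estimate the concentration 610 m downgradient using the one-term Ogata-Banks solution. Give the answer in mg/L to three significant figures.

50.4 mg/L

For a continuous step input, C/C₀ ≈ ½·erfc((x−vt)/(2√(Dt))).
vt = 2.5 × 240 = 600 m and 2√(Dt) = 2√(0.90 × 240) = 29.39 m.
Argument (x−vt)/(2√(Dt)) = (610 − 600)/29.39 = 0.3403; ½·erfc(0.3403) = 0.3152.
C = 160 × 0.3152 = 50.4 mg/L.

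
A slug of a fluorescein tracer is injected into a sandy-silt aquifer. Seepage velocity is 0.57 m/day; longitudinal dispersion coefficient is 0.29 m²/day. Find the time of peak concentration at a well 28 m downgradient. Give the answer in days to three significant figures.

48.2 days

For the 1D instantaneous-source solution, setting ∂C/∂t = 0 at fixed x gives v²t² + 2Dt − x² = 0, so t = (√(D² + v²x²) − D)/v².
√(D² + v²x²) = √(0.29² + 0.57² × 28²) = 15.96; v² = 0.3249.
t = (15.96 − 0.29)/0.3249 = 48.2 days (vs. the pure-advection estimate x/v = 49.1 d).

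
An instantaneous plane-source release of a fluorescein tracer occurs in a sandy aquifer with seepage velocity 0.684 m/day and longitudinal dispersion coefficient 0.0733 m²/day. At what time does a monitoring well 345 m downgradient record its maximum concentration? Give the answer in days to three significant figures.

For the 1D instantaneous-source solution, setting ∂C/∂t = 0 at fixed x gives v²t² + 2Dt − x² = 0, so t = (√(D² + v²x²) − D)/v².
√(D² + v²x²) = √(0.0733² + 0.684² × 345²) = 236.0; v² = 0.467856.
t = (236.0 − 0.0733)/0.467856 = 504 days (vs. the pure-advection estimate x/v = 504 d).

504 days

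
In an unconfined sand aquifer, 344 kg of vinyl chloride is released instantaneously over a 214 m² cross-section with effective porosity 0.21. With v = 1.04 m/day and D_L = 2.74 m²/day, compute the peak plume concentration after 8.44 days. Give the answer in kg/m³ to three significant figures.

0.449 kg/m³

The peak of an instantaneous 1D plume sits at x = vt; there the Gaussian factor is 1 and C_max = M/(n_e·A·√(4πDt)), where n_e·A is the pore area the mass is dissolved in.
√(4πDt) = √(4π × 2.74 × 8.44) = 17.05 m, so C_max = 344/(0.21 × 214 × 17.05) = 0.449 kg/m³.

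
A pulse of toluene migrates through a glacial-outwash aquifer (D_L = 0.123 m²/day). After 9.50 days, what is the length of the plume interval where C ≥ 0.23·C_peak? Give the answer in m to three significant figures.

5.24 m

The plume is Gaussian with σ = √(2Dt) = √(2 × 0.123 × 9.50) = 1.529 m.
C/C_peak = exp(−Δx²/(2σ²)) = 0.23 ⇒ Δx = σ·√(−2 ln 0.23) = 1.529 × 1.714 = 2.621 m.
Width = 2Δx = 5.24 m.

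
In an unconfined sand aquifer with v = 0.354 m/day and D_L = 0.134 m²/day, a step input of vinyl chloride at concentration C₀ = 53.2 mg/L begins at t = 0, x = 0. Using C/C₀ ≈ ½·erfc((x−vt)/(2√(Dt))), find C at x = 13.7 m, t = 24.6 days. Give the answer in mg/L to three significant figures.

For a continuous step input, C/C₀ ≈ ½·erfc((x−vt)/(2√(Dt))).
vt = 0.354 × 24.6 = 8.7084 m and 2√(Dt) = 2√(0.134 × 24.6) = 3.631 m.
Argument (x−vt)/(2√(Dt)) = (13.7 − 8.7084)/3.631 = 1.375; ½·erfc(1.375) = 0.02591.
C = 53.2 × 0.02591 = 1.38 mg/L.

1.38 mg/L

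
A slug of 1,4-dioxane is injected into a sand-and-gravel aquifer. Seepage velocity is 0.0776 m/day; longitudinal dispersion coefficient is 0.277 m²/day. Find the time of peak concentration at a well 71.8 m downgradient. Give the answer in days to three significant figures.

880 days

For the 1D instantaneous-source solution, setting ∂C/∂t = 0 at fixed x gives v²t² + 2Dt − x² = 0, so t = (√(D² + v²x²) − D)/v².
√(D² + v²x²) = √(0.277² + 0.0776² × 71.8²) = 5.579; v² = 0.00602176.
t = (5.579 − 0.277)/0.00602176 = 880 days (vs. the pure-advection estimate x/v = 925 d).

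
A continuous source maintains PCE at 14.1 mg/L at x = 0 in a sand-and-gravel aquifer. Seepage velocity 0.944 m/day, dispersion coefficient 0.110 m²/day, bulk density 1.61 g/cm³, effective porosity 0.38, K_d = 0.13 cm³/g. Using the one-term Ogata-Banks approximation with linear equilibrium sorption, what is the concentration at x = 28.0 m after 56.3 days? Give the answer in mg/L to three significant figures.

13.9 mg/L

Retardation factor R = 1 + ρ_b·K_d/n = 1 + 1.61 × 0.13/0.38 = 1.551.
Sorption retards both mechanisms: v_R = v/R = 0.6086 m/day, D_R = D/R = 0.07092 m²/day.
v_R·t = 0.6086 × 56.3 = 34.26418 m; 2√(D_R t) = 3.996 m; argument = (28.0 − 34.26418)/3.996 = -1.568.
C = C₀ × ½·erfc(-1.568) = 14.1 × 0.9867 = 13.9 mg/L.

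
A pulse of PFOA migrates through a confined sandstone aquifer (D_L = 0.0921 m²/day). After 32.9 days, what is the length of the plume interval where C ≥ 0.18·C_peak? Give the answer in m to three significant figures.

9.12 m

The plume is Gaussian with σ = √(2Dt) = √(2 × 0.0921 × 32.9) = 2.462 m.
C/C_peak = exp(−Δx²/(2σ²)) = 0.18 ⇒ Δx = σ·√(−2 ln 0.18) = 2.462 × 1.852 = 4.560 m.
Width = 2Δx = 9.12 m.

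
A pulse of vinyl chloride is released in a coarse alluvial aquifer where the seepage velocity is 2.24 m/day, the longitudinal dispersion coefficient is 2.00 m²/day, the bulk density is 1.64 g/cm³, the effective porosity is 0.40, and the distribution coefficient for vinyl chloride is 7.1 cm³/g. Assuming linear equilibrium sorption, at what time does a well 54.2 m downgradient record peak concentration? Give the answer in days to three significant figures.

Retardation factor R = 1 + ρ_b·K_d/n = 1 + 1.64 × 7.1/0.40 = 30.11.
Sorption retards both mechanisms: v_R = v/R = 0.07439 m/day, D_R = D/R = 0.06642 m²/day.
Peak time from v_R²t² + 2D_R t − x² = 0: t = (√(D_R² + v_R²x²) − D_R)/v_R².
√(D_R² + v_R²x²) = √(0.06642² + 0.07439² × 54.2²) = 4.032; v_R² = 0.005534.
t = (4.032 − 0.06642)/0.005534 = 717 days.

717 days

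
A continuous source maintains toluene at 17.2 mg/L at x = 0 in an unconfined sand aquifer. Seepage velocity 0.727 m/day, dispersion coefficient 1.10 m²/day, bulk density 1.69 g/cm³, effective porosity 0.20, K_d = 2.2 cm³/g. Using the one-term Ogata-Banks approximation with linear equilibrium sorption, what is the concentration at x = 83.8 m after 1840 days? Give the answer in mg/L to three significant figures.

Retardation factor R = 1 + ρ_b·K_d/n = 1 + 1.69 × 2.2/0.20 = 19.59.
Sorption retards both mechanisms: v_R = v/R = 0.03711 m/day, D_R = D/R = 0.05615 m²/day.
v_R·t = 0.03711 × 1840 = 68.2824 m; 2√(D_R t) = 20.33 m; argument = (83.8 − 68.2824)/20.33 = 0.7633.
C = C₀ × ½·erfc(0.7633) = 17.2 × 0.1402 = 2.41 mg/L.

2.41 mg/L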